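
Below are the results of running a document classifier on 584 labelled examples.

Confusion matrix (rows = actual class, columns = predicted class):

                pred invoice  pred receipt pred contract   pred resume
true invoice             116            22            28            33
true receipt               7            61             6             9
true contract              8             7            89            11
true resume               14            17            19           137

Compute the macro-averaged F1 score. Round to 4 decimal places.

0.6840

Per-class F1 score (2·TP/(2·TP+FP+FN)):
  invoice: TP=116, FP=7+8+14=29, FN=22+28+33=83 → 232/344 = 0.67442
  receipt: TP=61, FP=22+7+17=46, FN=7+6+9=22 → 122/190 = 0.64211
  contract: TP=89, FP=28+6+19=53, FN=8+7+11=26 → 178/257 = 0.69261
  resume: TP=137, FP=33+9+11=53, FN=14+17+19=50 → 274/377 = 0.72679
Macro-F1 score = mean = (0.67442 + 0.64211 + 0.69261 + 0.72679) / 4 = 0.6840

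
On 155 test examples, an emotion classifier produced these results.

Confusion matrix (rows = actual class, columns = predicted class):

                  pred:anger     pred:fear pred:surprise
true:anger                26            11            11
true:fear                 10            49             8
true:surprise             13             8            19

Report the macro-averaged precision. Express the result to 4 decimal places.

0.5837

Per-class precision (TP/(TP+FP)):
  anger: TP=26, FP=10+13=23 → 26/49 = 0.53061
  fear: TP=49, FP=11+8=19 → 49/68 = 0.72059
  surprise: TP=19, FP=11+8=19 → 19/38 = 0.50000
Macro-precision = mean = (0.53061 + 0.72059 + 0.50000) / 3 = 0.5837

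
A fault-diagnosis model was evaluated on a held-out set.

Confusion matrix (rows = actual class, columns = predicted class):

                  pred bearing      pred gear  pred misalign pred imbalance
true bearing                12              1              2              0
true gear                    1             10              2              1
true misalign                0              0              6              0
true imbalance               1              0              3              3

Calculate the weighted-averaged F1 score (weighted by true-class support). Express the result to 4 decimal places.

0.7434

Per-class F1 score (2·TP/(2·TP+FP+FN)):
  bearing: TP=12, FP=1+0+1=2, FN=1+2+0=3 → 24/29 = 0.82759
  gear: TP=10, FP=1+0+0=1, FN=1+2+1=4 → 20/25 = 0.80000
  misalign: TP=6, FP=2+2+3=7, FN=0+0+0=0 → 12/19 = 0.63158
  imbalance: TP=3, FP=0+1+0=1, FN=1+0+3=4 → 6/11 = 0.54545
Weighted-F1 score = Σ (supportᵢ/N)·F1 scoreᵢ with N=42: (15/42)·0.82759 + (14/42)·0.80000 + (6/42)·0.63158 + (7/42)·0.54545 = 0.7434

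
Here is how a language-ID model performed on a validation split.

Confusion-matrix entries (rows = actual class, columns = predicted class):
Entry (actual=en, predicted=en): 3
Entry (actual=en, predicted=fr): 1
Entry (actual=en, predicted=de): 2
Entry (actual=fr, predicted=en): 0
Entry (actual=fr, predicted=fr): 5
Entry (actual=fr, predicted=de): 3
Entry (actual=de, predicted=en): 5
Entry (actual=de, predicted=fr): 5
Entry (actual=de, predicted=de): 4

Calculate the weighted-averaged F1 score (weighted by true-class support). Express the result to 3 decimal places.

0.416

Per-class F1 score (2·TP/(2·TP+FP+FN)):
  en: TP=3, FP=0+5=5, FN=1+2=3 → 6/14 = 0.4286
  fr: TP=5, FP=1+5=6, FN=0+3=3 → 10/19 = 0.5263
  de: TP=4, FP=2+3=5, FN=5+5=10 → 8/23 = 0.3478
Weighted-F1 score = Σ (supportᵢ/N)·F1 scoreᵢ with N=28: (6/28)·0.4286 + (8/28)·0.5263 + (14/28)·0.3478 = 0.416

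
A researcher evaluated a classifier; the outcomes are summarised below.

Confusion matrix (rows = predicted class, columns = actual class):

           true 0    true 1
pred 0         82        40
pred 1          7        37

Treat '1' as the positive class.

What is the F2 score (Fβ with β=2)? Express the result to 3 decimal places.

0.526

Fβ = (1+β²)·TP / ((1+β²)·TP + β²·FN + FP), with β²=4
= 5·37 / (5·37 + 4·40 + 7) = 0.526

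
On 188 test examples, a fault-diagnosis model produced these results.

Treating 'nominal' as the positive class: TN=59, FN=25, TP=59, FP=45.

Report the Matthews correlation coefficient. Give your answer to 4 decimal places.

MCC = (TP·TN − FP·FN) / √((TP+FP)(TP+FN)(TN+FP)(TN+FN))
Numerator = 59·59 − 45·25 = 2356
Denominator = √(104·84·104·84) = √76317696 = 8736.0000
MCC = 2356 / 8736.0000 = 0.2697

0.2697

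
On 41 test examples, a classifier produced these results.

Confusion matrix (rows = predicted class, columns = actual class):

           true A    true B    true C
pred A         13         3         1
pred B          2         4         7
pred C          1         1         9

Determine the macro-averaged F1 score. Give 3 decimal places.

Per-class F1 score (2·TP/(2·TP+FP+FN)):
  A: TP=13, FP=3+1=4, FN=2+1=3 → 26/33 = 0.7879
  B: TP=4, FP=2+7=9, FN=3+1=4 → 8/21 = 0.3810
  C: TP=9, FP=1+1=2, FN=1+7=8 → 18/28 = 0.6429
Macro-F1 score = mean = (0.7879 + 0.3810 + 0.6429) / 3 = 0.604

0.604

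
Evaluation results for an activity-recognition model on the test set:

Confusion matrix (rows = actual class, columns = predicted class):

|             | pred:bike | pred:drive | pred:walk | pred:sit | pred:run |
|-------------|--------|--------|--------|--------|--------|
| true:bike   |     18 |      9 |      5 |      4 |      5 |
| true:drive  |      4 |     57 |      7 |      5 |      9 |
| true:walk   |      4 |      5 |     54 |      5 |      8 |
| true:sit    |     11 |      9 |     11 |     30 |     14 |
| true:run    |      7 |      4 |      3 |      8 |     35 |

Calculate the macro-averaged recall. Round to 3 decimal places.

0.572

Per-class recall (TP/(TP+FN)):
  bike: TP=18, FN=9+5+4+5=23 → 18/41 = 0.4390
  drive: TP=57, FN=4+7+5+9=25 → 57/82 = 0.6951
  walk: TP=54, FN=4+5+5+8=22 → 54/76 = 0.7105
  sit: TP=30, FN=11+9+11+14=45 → 30/75 = 0.4000
  run: TP=35, FN=7+4+3+8=22 → 35/57 = 0.6140
Macro-recall = mean = (0.4390 + 0.6951 + 0.7105 + 0.4000 + 0.6140) / 5 = 0.572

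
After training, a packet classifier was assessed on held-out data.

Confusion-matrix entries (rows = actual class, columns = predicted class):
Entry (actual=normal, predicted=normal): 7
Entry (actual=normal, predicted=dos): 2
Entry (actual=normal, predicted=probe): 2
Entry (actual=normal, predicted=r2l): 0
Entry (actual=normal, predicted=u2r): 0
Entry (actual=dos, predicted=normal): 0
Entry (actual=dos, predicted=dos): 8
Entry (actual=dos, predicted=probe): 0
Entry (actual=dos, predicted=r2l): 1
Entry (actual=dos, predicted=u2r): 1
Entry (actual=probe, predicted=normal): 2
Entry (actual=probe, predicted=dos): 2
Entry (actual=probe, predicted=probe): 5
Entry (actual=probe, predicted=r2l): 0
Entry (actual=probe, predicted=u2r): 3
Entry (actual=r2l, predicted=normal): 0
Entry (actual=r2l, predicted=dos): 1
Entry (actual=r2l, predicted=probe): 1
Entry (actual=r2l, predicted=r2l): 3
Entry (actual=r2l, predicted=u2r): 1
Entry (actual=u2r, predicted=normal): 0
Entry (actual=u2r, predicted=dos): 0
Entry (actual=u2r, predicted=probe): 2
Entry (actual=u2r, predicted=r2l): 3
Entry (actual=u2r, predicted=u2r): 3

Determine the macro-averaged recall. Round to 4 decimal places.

0.5456

Per-class recall (TP/(TP+FN)):
  normal: TP=7, FN=2+2+0+0=4 → 7/11 = 0.63636
  dos: TP=8, FN=0+0+1+1=2 → 8/10 = 0.80000
  probe: TP=5, FN=2+2+0+3=7 → 5/12 = 0.41667
  r2l: TP=3, FN=0+1+1+1=3 → 3/6 = 0.50000
  u2r: TP=3, FN=0+0+2+3=5 → 3/8 = 0.37500
Macro-recall = mean = (0.63636 + 0.80000 + 0.41667 + 0.50000 + 0.37500) / 5 = 0.5456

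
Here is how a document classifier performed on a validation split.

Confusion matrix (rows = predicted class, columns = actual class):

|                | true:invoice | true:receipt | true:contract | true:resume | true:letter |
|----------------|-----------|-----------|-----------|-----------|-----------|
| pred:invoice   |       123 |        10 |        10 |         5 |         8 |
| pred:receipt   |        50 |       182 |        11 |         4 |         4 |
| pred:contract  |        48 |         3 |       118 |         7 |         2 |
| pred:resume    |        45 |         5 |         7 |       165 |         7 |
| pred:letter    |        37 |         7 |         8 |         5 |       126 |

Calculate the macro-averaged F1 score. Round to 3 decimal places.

0.720

Per-class F1 score (2·TP/(2·TP+FP+FN)):
  invoice: TP=123, FP=10+10+5+8=33, FN=50+48+45+37=180 → 246/459 = 0.5359
  receipt: TP=182, FP=50+11+4+4=69, FN=10+3+5+7=25 → 364/458 = 0.7948
  contract: TP=118, FP=48+3+7+2=60, FN=10+11+7+8=36 → 236/332 = 0.7108
  resume: TP=165, FP=45+5+7+7=64, FN=5+4+7+5=21 → 330/415 = 0.7952
  letter: TP=126, FP=37+7+8+5=57, FN=8+4+2+7=21 → 252/330 = 0.7636
Macro-F1 score = mean = (0.5359 + 0.7948 + 0.7108 + 0.7952 + 0.7636) / 5 = 0.720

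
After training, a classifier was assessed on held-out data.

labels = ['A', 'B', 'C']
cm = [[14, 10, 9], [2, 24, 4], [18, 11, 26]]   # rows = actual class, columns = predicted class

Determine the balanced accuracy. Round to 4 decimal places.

0.5657

Balanced accuracy = mean of per-class recall.
  A: recall = 14/33 = 0.42424
  B: recall = 24/30 = 0.80000
  C: recall = 26/55 = 0.47273
Mean = (0.42424 + 0.80000 + 0.47273) / 3 = 0.5657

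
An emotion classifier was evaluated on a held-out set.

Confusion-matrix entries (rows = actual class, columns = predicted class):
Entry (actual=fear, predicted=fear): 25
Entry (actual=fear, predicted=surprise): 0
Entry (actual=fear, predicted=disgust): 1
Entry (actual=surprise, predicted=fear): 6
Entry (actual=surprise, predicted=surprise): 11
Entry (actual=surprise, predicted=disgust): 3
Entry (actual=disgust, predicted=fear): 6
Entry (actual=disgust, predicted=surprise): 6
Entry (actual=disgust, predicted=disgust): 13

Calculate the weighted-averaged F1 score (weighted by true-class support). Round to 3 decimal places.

Per-class F1 score (2·TP/(2·TP+FP+FN)):
  fear: TP=25, FP=6+6=12, FN=0+1=1 → 50/63 = 0.7937
  surprise: TP=11, FP=0+6=6, FN=6+3=9 → 22/37 = 0.5946
  disgust: TP=13, FP=1+3=4, FN=6+6=12 → 26/42 = 0.6190
Weighted-F1 score = Σ (supportᵢ/N)·F1 scoreᵢ with N=71: (26/71)·0.7937 + (20/71)·0.5946 + (25/71)·0.6190 = 0.676

0.676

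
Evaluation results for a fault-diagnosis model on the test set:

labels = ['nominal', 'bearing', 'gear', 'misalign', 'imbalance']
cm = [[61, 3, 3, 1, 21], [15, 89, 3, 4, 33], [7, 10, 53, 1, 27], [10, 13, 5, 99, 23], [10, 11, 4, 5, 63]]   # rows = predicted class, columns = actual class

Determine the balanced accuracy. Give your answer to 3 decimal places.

0.671

Balanced accuracy = mean of per-class recall.
  nominal: recall = 61/103 = 0.5922
  bearing: recall = 89/126 = 0.7063
  gear: recall = 53/68 = 0.7794
  misalign: recall = 99/110 = 0.9000
  imbalance: recall = 63/167 = 0.3772
Mean = (0.5922 + 0.7063 + 0.7794 + 0.9000 + 0.3772) / 5 = 0.671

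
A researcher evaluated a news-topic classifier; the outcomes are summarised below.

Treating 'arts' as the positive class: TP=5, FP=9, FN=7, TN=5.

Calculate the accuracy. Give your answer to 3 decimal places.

0.385

Accuracy = (TP+TN)/N = (5+5)/26 = 0.385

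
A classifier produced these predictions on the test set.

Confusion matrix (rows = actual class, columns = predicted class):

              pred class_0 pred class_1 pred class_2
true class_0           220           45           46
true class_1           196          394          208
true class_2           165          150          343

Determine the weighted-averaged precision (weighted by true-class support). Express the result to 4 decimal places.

Per-class precision (TP/(TP+FP)):
  class_0: TP=220, FP=196+165=361 → 220/581 = 0.37866
  class_1: TP=394, FP=45+150=195 → 394/589 = 0.66893
  class_2: TP=343, FP=46+208=254 → 343/597 = 0.57454
Weighted-precision = Σ (supportᵢ/N)·precisionᵢ with N=1767: (311/1767)·0.37866 + (798/1767)·0.66893 + (658/1767)·0.57454 = 0.5827

0.5827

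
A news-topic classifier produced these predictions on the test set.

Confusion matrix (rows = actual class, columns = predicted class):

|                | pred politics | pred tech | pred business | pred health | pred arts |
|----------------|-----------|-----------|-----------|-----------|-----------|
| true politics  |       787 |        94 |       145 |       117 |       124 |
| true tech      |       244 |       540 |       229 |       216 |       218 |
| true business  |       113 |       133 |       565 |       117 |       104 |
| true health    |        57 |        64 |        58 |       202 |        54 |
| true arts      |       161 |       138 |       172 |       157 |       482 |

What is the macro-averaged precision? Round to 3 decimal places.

Per-class precision (TP/(TP+FP)):
  politics: TP=787, FP=244+113+57+161=575 → 787/1362 = 0.5778
  tech: TP=540, FP=94+133+64+138=429 → 540/969 = 0.5573
  business: TP=565, FP=145+229+58+172=604 → 565/1169 = 0.4833
  health: TP=202, FP=117+216+117+157=607 → 202/809 = 0.2497
  arts: TP=482, FP=124+218+104+54=500 → 482/982 = 0.4908
Macro-precision = mean = (0.5778 + 0.5573 + 0.4833 + 0.2497 + 0.4908) / 5 = 0.472

0.472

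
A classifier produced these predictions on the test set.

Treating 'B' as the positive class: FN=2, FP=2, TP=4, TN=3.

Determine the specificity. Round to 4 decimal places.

0.6000

Specificity = TN/(TN+FP) = 3/(3+2) = 0.6000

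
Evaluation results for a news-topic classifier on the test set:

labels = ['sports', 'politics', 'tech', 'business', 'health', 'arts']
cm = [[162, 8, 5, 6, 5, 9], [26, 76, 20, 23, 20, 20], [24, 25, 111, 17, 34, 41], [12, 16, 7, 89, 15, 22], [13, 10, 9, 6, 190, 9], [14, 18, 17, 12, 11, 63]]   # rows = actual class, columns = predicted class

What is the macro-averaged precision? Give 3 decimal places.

0.576

Per-class precision (TP/(TP+FP)):
  sports: TP=162, FP=26+24+12+13+14=89 → 162/251 = 0.6454
  politics: TP=76, FP=8+25+16+10+18=77 → 76/153 = 0.4967
  tech: TP=111, FP=5+20+7+9+17=58 → 111/169 = 0.6568
  business: TP=89, FP=6+23+17+6+12=64 → 89/153 = 0.5817
  health: TP=190, FP=5+20+34+15+11=85 → 190/275 = 0.6909
  arts: TP=63, FP=9+20+41+22+9=101 → 63/164 = 0.3841
Macro-precision = mean = (0.6454 + 0.4967 + 0.6568 + 0.5817 + 0.6909 + 0.3841) / 6 = 0.576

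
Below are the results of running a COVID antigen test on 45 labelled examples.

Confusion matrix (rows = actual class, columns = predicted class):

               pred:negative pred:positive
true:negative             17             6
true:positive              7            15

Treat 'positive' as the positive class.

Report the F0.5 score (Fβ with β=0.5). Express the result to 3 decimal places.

0.708

Fβ = (1+β²)·TP / ((1+β²)·TP + β²·FN + FP), with β²=1/4
= 1.25·15 / (1.25·15 + 0.25·7 + 6) = 0.708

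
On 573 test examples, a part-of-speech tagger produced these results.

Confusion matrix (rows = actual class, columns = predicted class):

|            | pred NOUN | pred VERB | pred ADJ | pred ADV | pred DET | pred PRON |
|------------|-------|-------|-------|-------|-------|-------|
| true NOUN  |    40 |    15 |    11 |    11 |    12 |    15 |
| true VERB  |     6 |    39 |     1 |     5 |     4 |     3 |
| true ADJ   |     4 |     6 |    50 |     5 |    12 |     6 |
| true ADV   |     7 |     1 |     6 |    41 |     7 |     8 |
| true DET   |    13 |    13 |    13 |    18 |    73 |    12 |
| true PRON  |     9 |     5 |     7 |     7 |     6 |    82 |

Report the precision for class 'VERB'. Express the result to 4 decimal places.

0.4937

One-vs-rest for 'VERB': TP = diagonal; FP = other classes predicted 'VERB'; FN = 'VERB' predicted as other.
precision = TP/(TP+FP).
VERB: TP=39, FP=15+6+1+13+5=40 → 39/79 = 0.49367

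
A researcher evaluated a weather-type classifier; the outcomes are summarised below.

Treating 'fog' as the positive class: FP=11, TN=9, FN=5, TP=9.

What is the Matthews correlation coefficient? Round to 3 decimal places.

MCC = (TP·TN − FP·FN) / √((TP+FP)(TP+FN)(TN+FP)(TN+FN))
Numerator = 9·9 − 11·5 = 26
Denominator = √(20·14·20·14) = √78400 = 280.0000
MCC = 26 / 280.0000 = 0.093

0.093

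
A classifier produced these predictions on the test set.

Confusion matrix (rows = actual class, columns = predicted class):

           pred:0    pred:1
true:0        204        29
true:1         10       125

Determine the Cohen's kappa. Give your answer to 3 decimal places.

0.778

Observed agreement pₒ = trace/N = 329/368 = 0.8940
Expected agreement pₑ = Σ (rowᵢ·colᵢ)/N² = (233·214 + 135·154)/368² = 0.5217
κ = (pₒ − pₑ)/(1 − pₑ) = (0.8940 − 0.5217)/(1 − 0.5217) = 0.778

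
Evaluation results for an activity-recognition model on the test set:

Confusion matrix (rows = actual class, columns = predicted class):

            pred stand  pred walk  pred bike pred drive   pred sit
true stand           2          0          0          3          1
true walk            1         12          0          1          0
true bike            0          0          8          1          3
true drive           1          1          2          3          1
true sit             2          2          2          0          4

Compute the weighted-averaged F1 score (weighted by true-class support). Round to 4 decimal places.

0.5759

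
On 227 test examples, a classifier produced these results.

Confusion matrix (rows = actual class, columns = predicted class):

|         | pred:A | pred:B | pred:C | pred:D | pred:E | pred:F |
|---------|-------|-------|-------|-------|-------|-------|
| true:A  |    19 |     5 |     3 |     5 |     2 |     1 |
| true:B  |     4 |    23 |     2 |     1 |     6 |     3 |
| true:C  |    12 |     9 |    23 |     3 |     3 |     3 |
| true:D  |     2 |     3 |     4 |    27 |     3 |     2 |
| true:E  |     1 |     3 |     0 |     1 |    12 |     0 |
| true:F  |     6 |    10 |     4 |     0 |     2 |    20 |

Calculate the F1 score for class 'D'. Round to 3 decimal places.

Treat 'D' as positive and all other classes as negative.
F1 score = 2·TP/(2·TP+FP+FN).
D: TP=27, FP=5+1+3+1+0=10, FN=2+3+4+3+2=14 → 54/78 = 0.6923

0.692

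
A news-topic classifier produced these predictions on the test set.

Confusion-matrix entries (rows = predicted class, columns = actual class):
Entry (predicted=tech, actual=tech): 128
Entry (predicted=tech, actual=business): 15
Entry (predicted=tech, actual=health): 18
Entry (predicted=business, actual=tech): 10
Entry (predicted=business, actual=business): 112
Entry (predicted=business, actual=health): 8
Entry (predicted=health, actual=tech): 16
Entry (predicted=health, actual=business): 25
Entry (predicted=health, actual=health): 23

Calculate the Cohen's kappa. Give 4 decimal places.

0.5831

Observed agreement pₒ = trace/N = 263/355 = 0.74085
Expected agreement pₑ = Σ (rowᵢ·colᵢ)/N² = (154·161 + 152·130 + 49·64)/355² = 0.37842
κ = (pₒ − pₑ)/(1 − pₑ) = (0.74085 − 0.37842)/(1 − 0.37842) = 0.5831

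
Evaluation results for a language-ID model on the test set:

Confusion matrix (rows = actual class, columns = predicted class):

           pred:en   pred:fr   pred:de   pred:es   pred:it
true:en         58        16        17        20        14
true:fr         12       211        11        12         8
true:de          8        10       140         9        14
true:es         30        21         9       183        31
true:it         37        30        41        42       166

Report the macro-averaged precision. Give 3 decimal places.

Per-class precision (TP/(TP+FP)):
  en: TP=58, FP=12+8+30+37=87 → 58/145 = 0.4000
  fr: TP=211, FP=16+10+21+30=77 → 211/288 = 0.7326
  de: TP=140, FP=17+11+9+41=78 → 140/218 = 0.6422
  es: TP=183, FP=20+12+9+42=83 → 183/266 = 0.6880
  it: TP=166, FP=14+8+14+31=67 → 166/233 = 0.7124
Macro-precision = mean = (0.4000 + 0.7326 + 0.6422 + 0.6880 + 0.7124) / 5 = 0.635

0.635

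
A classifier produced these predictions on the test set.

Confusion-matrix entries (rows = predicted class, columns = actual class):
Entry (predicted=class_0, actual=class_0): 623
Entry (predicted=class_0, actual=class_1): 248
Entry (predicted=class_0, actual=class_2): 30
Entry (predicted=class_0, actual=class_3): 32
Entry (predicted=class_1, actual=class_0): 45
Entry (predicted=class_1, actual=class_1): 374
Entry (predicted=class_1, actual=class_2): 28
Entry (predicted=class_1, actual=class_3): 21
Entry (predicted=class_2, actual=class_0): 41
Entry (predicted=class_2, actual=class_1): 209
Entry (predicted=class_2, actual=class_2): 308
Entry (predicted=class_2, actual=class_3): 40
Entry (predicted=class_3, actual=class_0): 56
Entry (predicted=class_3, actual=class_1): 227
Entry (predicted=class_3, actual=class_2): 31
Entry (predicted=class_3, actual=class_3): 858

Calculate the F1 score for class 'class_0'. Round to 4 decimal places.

0.7338

One-vs-rest for 'class_0': TP = diagonal; FP = other classes predicted 'class_0'; FN = 'class_0' predicted as other.
F1 score = 2·TP/(2·TP+FP+FN).
class_0: TP=623, FP=248+30+32=310, FN=45+41+56=142 → 1246/1698 = 0.73380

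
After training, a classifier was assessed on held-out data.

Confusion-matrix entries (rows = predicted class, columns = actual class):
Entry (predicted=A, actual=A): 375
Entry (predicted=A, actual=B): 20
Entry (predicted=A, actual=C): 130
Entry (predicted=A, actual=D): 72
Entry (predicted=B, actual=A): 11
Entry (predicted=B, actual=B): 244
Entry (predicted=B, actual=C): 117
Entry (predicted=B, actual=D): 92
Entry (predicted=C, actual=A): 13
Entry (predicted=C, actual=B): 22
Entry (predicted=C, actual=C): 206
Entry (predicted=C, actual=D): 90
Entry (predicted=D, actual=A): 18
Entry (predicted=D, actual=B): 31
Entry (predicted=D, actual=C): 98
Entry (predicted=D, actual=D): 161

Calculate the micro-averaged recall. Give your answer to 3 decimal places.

Micro-averaging pools counts across classes: ΣTP=986, ΣFP=714, ΣFN=714.
Micro-recall = TP/(TP+FN) on pooled counts = 0.580 (equals overall accuracy in single-label multiclass).

0.580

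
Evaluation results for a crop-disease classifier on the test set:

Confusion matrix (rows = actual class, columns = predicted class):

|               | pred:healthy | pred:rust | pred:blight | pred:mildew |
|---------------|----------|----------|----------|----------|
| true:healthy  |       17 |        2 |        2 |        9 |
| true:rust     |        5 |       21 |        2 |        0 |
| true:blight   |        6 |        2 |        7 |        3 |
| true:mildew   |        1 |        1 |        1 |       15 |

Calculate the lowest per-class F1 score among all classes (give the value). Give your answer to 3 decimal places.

0.467

Per-class F1 score (2·TP/(2·TP+FP+FN)):
  healthy: TP=17, FP=5+6+1=12, FN=2+2+9=13 → 34/59 = 0.5763
  rust: TP=21, FP=2+2+1=5, FN=5+2+0=7 → 42/54 = 0.7778
  blight: TP=7, FP=2+2+1=5, FN=6+2+3=11 → 14/30 = 0.4667
  mildew: TP=15, FP=9+0+3=12, FN=1+1+1=3 → 30/45 = 0.6667
Lowest is class 'blight' with F1 score = 0.467.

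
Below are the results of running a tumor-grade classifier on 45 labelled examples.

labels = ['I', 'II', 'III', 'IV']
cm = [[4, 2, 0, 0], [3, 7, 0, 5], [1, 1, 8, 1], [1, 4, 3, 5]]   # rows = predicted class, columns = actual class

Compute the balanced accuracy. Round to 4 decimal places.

Balanced accuracy = mean of per-class recall.
  I: recall = 4/9 = 0.44444
  II: recall = 7/14 = 0.50000
  III: recall = 8/11 = 0.72727
  IV: recall = 5/11 = 0.45455
Mean = (0.44444 + 0.50000 + 0.72727 + 0.45455) / 4 = 0.5316

0.5316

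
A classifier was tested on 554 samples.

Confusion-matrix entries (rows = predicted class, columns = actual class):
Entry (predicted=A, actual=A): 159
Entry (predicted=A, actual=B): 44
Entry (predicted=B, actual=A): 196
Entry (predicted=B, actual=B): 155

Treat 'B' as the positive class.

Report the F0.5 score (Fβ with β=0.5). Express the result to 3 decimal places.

0.483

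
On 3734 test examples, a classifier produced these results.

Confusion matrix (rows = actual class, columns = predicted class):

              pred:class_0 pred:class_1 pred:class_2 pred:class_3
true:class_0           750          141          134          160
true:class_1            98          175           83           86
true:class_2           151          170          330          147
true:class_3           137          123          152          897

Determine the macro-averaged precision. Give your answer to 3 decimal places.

Per-class precision (TP/(TP+FP)):
  class_0: TP=750, FP=98+151+137=386 → 750/1136 = 0.6602
  class_1: TP=175, FP=141+170+123=434 → 175/609 = 0.2874
  class_2: TP=330, FP=134+83+152=369 → 330/699 = 0.4721
  class_3: TP=897, FP=160+86+147=393 → 897/1290 = 0.6953
Macro-precision = mean = (0.6602 + 0.2874 + 0.4721 + 0.6953) / 4 = 0.529

0.529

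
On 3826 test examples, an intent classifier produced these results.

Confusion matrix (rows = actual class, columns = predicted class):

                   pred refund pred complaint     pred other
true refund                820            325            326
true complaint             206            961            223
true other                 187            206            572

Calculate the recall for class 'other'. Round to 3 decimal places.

Take TP from the diagonal, FP from the rest of the 'other' prediction marginal, FN from the rest of the 'other' actual marginal.
recall = TP/(TP+FN).
other: TP=572, FN=187+206=393 → 572/965 = 0.5927

0.593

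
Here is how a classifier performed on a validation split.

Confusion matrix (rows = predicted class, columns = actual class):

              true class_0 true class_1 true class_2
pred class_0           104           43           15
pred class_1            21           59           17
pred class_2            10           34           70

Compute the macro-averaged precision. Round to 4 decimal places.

Per-class precision (TP/(TP+FP)):
  class_0: TP=104, FP=43+15=58 → 104/162 = 0.64198
  class_1: TP=59, FP=21+17=38 → 59/97 = 0.60825
  class_2: TP=70, FP=10+34=44 → 70/114 = 0.61404
Macro-precision = mean = (0.64198 + 0.60825 + 0.61404) / 3 = 0.6214

0.6214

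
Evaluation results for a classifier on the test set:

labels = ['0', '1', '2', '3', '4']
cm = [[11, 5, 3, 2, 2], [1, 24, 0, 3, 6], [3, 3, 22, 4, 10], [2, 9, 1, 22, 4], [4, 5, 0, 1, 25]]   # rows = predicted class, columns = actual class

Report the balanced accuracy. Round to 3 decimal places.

0.622

Balanced accuracy = mean of per-class recall.
  0: recall = 11/21 = 0.5238
  1: recall = 24/46 = 0.5217
  2: recall = 22/26 = 0.8462
  3: recall = 22/32 = 0.6875
  4: recall = 25/47 = 0.5319
Mean = (0.5238 + 0.5217 + 0.8462 + 0.6875 + 0.5319) / 5 = 0.622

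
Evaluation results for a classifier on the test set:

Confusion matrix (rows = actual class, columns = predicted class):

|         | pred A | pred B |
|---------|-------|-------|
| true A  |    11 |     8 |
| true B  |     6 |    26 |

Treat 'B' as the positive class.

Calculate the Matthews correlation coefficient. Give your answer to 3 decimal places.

0.401

MCC = (TP·TN − FP·FN) / √((TP+FP)(TP+FN)(TN+FP)(TN+FN))
Numerator = 26·11 − 8·6 = 238
Denominator = √(34·32·19·17) = √351424 = 592.8103
MCC = 238 / 592.8103 = 0.401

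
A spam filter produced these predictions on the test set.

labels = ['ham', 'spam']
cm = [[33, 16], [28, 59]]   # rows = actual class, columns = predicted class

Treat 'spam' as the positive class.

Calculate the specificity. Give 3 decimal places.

0.673

Specificity = TN/(TN+FP) = 33/(33+16) = 0.673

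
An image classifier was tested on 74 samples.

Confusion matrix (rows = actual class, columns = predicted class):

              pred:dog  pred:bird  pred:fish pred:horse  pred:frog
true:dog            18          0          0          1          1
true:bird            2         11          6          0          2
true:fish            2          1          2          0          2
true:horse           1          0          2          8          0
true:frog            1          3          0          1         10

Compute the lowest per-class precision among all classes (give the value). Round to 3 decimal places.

0.200

Per-class precision (TP/(TP+FP)):
  dog: TP=18, FP=2+2+1+1=6 → 18/24 = 0.7500
  bird: TP=11, FP=0+1+0+3=4 → 11/15 = 0.7333
  fish: TP=2, FP=0+6+2+0=8 → 2/10 = 0.2000
  horse: TP=8, FP=1+0+0+1=2 → 8/10 = 0.8000
  frog: TP=10, FP=1+2+2+0=5 → 10/15 = 0.6667
Lowest is class 'fish' with precision = 0.200.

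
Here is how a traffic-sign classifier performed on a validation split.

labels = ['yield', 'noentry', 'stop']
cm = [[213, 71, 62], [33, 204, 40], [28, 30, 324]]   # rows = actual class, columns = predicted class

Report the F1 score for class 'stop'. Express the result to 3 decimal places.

0.802

Treat 'stop' as positive and all other classes as negative.
F1 score = 2·TP/(2·TP+FP+FN).
stop: TP=324, FP=62+40=102, FN=28+30=58 → 648/808 = 0.8020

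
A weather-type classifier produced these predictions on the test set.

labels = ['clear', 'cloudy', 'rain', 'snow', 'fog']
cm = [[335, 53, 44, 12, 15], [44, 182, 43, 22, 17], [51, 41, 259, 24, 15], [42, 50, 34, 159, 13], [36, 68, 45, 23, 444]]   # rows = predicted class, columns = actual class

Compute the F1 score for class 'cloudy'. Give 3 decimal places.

Treat 'cloudy' as positive and all other classes as negative.
F1 score = 2·TP/(2·TP+FP+FN).
cloudy: TP=182, FP=44+43+22+17=126, FN=53+41+50+68=212 → 364/702 = 0.5185

0.519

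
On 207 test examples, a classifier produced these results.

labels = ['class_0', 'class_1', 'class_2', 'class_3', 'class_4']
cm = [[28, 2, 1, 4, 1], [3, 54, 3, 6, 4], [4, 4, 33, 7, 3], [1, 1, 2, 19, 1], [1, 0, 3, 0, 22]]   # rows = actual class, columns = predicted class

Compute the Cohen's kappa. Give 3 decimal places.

0.684

Observed agreement pₒ = trace/N = 156/207 = 0.7536
Expected agreement pₑ = Σ (rowᵢ·colᵢ)/N² = (36·37 + 70·61 + 51·42 + 24·36 + 26·31)/207² = 0.2197
κ = (pₒ − pₑ)/(1 − pₑ) = (0.7536 − 0.2197)/(1 − 0.2197) = 0.684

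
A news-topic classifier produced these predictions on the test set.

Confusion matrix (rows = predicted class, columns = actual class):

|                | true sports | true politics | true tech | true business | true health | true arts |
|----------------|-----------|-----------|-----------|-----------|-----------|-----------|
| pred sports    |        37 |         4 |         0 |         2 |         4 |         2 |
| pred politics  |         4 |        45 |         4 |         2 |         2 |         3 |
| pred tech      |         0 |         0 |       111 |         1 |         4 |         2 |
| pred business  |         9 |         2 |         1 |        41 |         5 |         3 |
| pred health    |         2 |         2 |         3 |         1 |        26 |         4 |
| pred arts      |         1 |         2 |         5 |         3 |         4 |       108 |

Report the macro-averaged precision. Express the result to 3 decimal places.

Per-class precision (TP/(TP+FP)):
  sports: TP=37, FP=4+0+2+4+2=12 → 37/49 = 0.7551
  politics: TP=45, FP=4+4+2+2+3=15 → 45/60 = 0.7500
  tech: TP=111, FP=0+0+1+4+2=7 → 111/118 = 0.9407
  business: TP=41, FP=9+2+1+5+3=20 → 41/61 = 0.6721
  health: TP=26, FP=2+2+3+1+4=12 → 26/38 = 0.6842
  arts: TP=108, FP=1+2+5+3+4=15 → 108/123 = 0.8780
Macro-precision = mean = (0.7551 + 0.7500 + 0.9407 + 0.6721 + 0.6842 + 0.8780) / 6 = 0.780

0.780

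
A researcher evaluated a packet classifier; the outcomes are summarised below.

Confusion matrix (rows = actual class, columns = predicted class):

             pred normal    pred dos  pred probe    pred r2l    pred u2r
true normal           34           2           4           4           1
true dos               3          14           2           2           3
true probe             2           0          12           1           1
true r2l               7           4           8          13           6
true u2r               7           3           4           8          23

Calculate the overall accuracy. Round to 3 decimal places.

Accuracy = trace / total = (34+14+12+13+23=96) / 168 = 96/168 = 0.571

0.571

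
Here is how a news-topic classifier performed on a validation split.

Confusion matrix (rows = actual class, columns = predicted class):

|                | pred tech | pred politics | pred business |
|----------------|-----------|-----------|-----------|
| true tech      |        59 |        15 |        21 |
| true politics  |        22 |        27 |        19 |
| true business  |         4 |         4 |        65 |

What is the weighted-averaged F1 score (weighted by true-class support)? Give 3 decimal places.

0.626

Per-class F1 score (2·TP/(2·TP+FP+FN)):
  tech: TP=59, FP=22+4=26, FN=15+21=36 → 118/180 = 0.6556
  politics: TP=27, FP=15+4=19, FN=22+19=41 → 54/114 = 0.4737
  business: TP=65, FP=21+19=40, FN=4+4=8 → 130/178 = 0.7303
Weighted-F1 score = Σ (supportᵢ/N)·F1 scoreᵢ with N=236: (95/236)·0.6556 + (68/236)·0.4737 + (73/236)·0.7303 = 0.626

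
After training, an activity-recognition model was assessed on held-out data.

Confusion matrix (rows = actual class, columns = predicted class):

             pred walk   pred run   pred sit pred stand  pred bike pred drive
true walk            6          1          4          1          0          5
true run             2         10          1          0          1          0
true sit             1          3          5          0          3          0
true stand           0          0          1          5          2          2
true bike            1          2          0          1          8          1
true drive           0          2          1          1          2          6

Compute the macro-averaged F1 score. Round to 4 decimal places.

0.5092

Per-class F1 score (2·TP/(2·TP+FP+FN)):
  walk: TP=6, FP=2+1+0+1+0=4, FN=1+4+1+0+5=11 → 12/27 = 0.44444
  run: TP=10, FP=1+3+0+2+2=8, FN=2+1+0+1+0=4 → 20/32 = 0.62500
  sit: TP=5, FP=4+1+1+0+1=7, FN=1+3+0+3+0=7 → 10/24 = 0.41667
  stand: TP=5, FP=1+0+0+1+1=3, FN=0+0+1+2+2=5 → 10/18 = 0.55556
  bike: TP=8, FP=0+1+3+2+2=8, FN=1+2+0+1+1=5 → 16/29 = 0.55172
  drive: TP=6, FP=5+0+0+2+1=8, FN=0+2+1+1+2=6 → 12/26 = 0.46154
Macro-F1 score = mean = (0.44444 + 0.62500 + 0.41667 + 0.55556 + 0.55172 + 0.46154) / 6 = 0.5092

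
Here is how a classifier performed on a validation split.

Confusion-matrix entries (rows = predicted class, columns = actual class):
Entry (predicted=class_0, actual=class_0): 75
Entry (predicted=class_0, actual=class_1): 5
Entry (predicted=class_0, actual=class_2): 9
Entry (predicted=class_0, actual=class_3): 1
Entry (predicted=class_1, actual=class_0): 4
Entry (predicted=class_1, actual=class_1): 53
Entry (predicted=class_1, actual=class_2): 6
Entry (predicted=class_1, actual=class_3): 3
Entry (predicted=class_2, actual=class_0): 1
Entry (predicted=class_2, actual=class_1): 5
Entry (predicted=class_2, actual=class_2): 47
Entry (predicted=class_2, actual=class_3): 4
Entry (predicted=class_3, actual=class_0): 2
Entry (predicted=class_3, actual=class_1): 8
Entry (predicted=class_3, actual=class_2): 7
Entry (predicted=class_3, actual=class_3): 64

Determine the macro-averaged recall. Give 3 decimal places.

Per-class recall (TP/(TP+FN)):
  class_0: TP=75, FN=4+1+2=7 → 75/82 = 0.9146
  class_1: TP=53, FN=5+5+8=18 → 53/71 = 0.7465
  class_2: TP=47, FN=9+6+7=22 → 47/69 = 0.6812
  class_3: TP=64, FN=1+3+4=8 → 64/72 = 0.8889
Macro-recall = mean = (0.9146 + 0.7465 + 0.6812 + 0.8889) / 4 = 0.808

0.808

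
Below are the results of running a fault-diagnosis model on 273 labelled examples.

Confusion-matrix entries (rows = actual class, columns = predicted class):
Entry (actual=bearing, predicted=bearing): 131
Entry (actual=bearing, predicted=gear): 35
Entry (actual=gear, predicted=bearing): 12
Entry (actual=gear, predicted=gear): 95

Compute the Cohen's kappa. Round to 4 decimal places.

0.6521

Observed agreement pₒ = trace/N = 226/273 = 0.82784
Expected agreement pₑ = Σ (rowᵢ·colᵢ)/N² = (166·143 + 107·130)/273² = 0.50515
κ = (pₒ − pₑ)/(1 − pₑ) = (0.82784 − 0.50515)/(1 − 0.50515) = 0.6521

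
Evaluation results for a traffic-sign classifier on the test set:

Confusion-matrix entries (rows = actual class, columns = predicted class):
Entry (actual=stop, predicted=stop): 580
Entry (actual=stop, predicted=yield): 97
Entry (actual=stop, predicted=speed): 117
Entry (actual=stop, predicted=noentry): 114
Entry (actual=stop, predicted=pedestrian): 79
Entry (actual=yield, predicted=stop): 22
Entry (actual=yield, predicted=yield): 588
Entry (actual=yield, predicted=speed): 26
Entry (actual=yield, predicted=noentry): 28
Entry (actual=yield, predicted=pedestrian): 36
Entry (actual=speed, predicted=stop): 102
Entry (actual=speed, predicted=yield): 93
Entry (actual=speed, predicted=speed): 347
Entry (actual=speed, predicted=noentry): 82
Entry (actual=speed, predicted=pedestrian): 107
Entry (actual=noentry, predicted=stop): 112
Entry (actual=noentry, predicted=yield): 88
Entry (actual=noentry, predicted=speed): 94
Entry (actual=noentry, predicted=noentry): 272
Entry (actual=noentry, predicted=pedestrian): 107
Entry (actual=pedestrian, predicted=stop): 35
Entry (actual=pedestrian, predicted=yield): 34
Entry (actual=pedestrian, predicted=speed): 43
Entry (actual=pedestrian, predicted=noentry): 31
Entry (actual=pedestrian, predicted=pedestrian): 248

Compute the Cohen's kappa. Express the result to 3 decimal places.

Observed agreement pₒ = trace/N = 2035/3482 = 0.5844
Expected agreement pₑ = Σ (rowᵢ·colᵢ)/N² = (987·851 + 700·900 + 731·627 + 673·527 + 391·577)/3482² = 0.2069
κ = (pₒ − pₑ)/(1 − pₑ) = (0.5844 − 0.2069)/(1 − 0.2069) = 0.476

0.476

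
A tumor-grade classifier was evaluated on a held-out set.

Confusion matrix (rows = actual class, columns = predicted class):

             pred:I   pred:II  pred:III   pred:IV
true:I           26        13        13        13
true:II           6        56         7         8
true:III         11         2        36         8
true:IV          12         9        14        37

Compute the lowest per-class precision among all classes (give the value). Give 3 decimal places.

Per-class precision (TP/(TP+FP)):
  I: TP=26, FP=6+11+12=29 → 26/55 = 0.4727
  II: TP=56, FP=13+2+9=24 → 56/80 = 0.7000
  III: TP=36, FP=13+7+14=34 → 36/70 = 0.5143
  IV: TP=37, FP=13+8+8=29 → 37/66 = 0.5606
Lowest is class 'I' with precision = 0.473.

0.473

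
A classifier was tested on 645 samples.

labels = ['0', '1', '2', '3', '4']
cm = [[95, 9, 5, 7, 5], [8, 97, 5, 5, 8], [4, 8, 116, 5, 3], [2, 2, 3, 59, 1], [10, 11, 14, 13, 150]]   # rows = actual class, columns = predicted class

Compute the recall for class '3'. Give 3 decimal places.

Treat '3' as positive and all other classes as negative.
recall = TP/(TP+FN).
3: TP=59, FN=2+2+3+1=8 → 59/67 = 0.8806

0.881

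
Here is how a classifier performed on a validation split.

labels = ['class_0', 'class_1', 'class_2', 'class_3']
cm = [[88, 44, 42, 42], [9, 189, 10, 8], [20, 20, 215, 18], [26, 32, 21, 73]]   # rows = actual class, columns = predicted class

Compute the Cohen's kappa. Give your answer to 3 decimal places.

0.538

Observed agreement pₒ = trace/N = 565/857 = 0.6593
Expected agreement pₑ = Σ (rowᵢ·colᵢ)/N² = (216·143 + 216·285 + 273·288 + 152·141)/857² = 0.2621
κ = (pₒ − pₑ)/(1 − pₑ) = (0.6593 − 0.2621)/(1 − 0.2621) = 0.538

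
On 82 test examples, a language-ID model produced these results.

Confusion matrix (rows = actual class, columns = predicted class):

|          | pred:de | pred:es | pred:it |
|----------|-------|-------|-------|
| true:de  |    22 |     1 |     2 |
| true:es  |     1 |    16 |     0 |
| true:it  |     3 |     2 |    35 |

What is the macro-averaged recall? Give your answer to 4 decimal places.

0.8987

Per-class recall (TP/(TP+FN)):
  de: TP=22, FN=1+2=3 → 22/25 = 0.88000
  es: TP=16, FN=1+0=1 → 16/17 = 0.94118
  it: TP=35, FN=3+2=5 → 35/40 = 0.87500
Macro-recall = mean = (0.88000 + 0.94118 + 0.87500) / 3 = 0.8987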